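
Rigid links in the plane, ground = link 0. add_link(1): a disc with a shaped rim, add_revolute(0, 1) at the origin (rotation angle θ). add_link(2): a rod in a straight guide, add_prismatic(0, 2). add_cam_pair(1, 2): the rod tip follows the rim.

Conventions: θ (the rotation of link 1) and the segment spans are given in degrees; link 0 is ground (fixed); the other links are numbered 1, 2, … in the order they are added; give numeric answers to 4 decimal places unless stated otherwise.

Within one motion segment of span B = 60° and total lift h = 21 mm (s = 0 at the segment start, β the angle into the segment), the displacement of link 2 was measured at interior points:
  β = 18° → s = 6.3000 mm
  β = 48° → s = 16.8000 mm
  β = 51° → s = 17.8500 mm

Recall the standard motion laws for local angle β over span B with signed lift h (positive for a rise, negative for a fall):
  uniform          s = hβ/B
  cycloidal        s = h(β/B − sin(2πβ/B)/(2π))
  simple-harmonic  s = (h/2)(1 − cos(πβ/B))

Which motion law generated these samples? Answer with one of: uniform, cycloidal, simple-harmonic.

candidates at β/B = r: uniform s = h·r (linear in β); cycloidal s = h·(r − sin(2πr)/(2π)); simple-harmonic s = (h/2)(1 − cos(πr))
β=18°: printed 6.3000 | uniform 6.3000, cycloidal 3.1213, simple-harmonic 4.3283
β=48°: printed 16.8000 | uniform 16.8000, cycloidal 19.9787, simple-harmonic 18.9947
β=51°: printed 17.8500 | uniform 17.8500, cycloidal 20.5539, simple-harmonic 19.8556
only one law matches every sample → uniform

uniform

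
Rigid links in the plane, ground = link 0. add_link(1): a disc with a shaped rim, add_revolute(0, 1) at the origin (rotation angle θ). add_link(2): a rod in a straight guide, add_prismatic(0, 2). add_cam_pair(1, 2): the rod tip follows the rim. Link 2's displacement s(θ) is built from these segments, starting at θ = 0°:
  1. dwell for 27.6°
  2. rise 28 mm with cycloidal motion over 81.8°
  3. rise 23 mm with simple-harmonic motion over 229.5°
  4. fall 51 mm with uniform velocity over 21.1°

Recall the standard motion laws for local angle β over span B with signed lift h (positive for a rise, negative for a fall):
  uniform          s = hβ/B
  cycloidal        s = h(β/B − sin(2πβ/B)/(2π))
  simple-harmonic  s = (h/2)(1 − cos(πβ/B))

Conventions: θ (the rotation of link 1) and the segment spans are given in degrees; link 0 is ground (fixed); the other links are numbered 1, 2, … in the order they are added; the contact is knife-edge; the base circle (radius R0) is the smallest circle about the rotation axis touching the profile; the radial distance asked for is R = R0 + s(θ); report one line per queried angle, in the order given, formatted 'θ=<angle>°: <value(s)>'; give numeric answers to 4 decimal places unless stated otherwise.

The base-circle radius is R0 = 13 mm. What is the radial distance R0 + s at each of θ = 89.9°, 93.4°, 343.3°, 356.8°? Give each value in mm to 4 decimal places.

segment 1 (0° to 27.6°, dwell): s unchanged at 0.0000
θ = 89.9° falls in segment 2 (27.6° to 109.4°, cycloidal, h = 28): β = 89.9 − 27.6 = 62.3°, B = 81.8°; Δs = 28·(0.7616 − sin(2π·0.7616)/(2π)) = 25.7697; s = 0.0000 + 25.7697 = 25.7697
θ = 93.4° falls in segment 2 (27.6° to 109.4°, cycloidal, h = 28): β = 93.4 − 27.6 = 65.8°, B = 81.8°; Δs = 28·(0.8044 − sin(2π·0.8044)/(2π)) = 26.7218; s = 0.0000 + 26.7218 = 26.7218
segment 2 (27.6° to 109.4°, cycloidal, h = 28) is passed completely: s = 0.0000 + (28) = 28.0000
segment 3 (109.4° to 338.9°, simple-harmonic, h = 23) is passed completely: s = 28.0000 + (23) = 51.0000
θ = 343.3° falls in segment 4 (338.9° to 360°, uniform, h = -51): β = 343.3 − 338.9 = 4.4°, B = 21.1°; Δs = -51·4.4/21.1 = -10.6351; s = 51.0000 − 10.6351 = 40.3649
θ = 356.8° falls in segment 4 (338.9° to 360°, uniform, h = -51): β = 356.8 − 338.9 = 17.9°, B = 21.1°; Δs = -51·17.9/21.1 = -43.2654; s = 51.0000 − 43.2654 = 7.7346
θ=89.9°: R = R0 + s = 13 + 25.7697 = 38.7697
θ=93.4°: R = R0 + s = 13 + 26.7218 = 39.7218
θ=343.3°: R = R0 + s = 13 + 40.3649 = 53.3649
θ=356.8°: R = R0 + s = 13 + 7.7346 = 20.7346

θ=89.9°: 38.7697
θ=93.4°: 39.7218
θ=343.3°: 53.3649
θ=356.8°: 20.7346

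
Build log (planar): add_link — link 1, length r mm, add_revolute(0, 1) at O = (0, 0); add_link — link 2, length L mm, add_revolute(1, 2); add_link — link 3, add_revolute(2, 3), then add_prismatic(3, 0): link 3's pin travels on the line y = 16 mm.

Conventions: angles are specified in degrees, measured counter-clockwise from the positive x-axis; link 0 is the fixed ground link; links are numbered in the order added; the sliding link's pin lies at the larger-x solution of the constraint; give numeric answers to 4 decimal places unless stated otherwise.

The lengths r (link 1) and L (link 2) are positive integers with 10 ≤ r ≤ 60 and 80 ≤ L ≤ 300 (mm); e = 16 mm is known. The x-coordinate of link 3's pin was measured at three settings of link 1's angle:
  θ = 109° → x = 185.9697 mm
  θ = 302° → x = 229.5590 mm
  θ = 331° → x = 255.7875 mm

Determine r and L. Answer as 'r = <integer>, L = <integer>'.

constraint per measurement: (x − r cos θ)² + (r sin θ − e)² = L²
subtracting the θ₁ and θ₂ equations cancels the r² and L² terms:
r = (x₁² − x₂²) / (2[(x₁cos θ₁ + e sin θ₁) − (x₂cos θ₂ + e sin θ₂)]) = 59.0001 → r = 59
L² = (x₁ − r cos θ₁)² + (r sin θ₁ − e)² = 43680.9961 → L = 209.0000 → L = 209
check at θ₃=331°: x = 255.7875 (printed 255.7875) ✓

r = 59, L = 209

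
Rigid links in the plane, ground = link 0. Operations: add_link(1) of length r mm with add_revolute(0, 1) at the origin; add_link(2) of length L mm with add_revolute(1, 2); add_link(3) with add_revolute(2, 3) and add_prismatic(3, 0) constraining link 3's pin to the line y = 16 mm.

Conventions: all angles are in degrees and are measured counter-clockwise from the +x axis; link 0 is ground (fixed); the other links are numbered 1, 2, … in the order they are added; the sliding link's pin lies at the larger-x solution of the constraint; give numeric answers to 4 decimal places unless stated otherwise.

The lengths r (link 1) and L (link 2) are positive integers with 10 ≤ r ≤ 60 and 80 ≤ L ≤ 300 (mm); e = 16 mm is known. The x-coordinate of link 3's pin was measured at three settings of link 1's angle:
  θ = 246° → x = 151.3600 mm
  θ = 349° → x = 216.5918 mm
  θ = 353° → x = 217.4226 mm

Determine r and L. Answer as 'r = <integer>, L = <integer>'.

constraint per measurement: (x − r cos θ)² + (r sin θ − e)² = L²
subtracting the θ₁ and θ₂ equations cancels the r² and L² terms:
r = (x₁² − x₂²) / (2[(x₁cos θ₁ + e sin θ₁) − (x₂cos θ₂ + e sin θ₂)]) = 42.0000 → r = 42
L² = (x₁ − r cos θ₁)² + (r sin θ₁ − e)² = 31329.0020 → L = 177.0000 → L = 177
check at θ₃=353°: x = 217.4226 (printed 217.4226) ✓

r = 42, L = 177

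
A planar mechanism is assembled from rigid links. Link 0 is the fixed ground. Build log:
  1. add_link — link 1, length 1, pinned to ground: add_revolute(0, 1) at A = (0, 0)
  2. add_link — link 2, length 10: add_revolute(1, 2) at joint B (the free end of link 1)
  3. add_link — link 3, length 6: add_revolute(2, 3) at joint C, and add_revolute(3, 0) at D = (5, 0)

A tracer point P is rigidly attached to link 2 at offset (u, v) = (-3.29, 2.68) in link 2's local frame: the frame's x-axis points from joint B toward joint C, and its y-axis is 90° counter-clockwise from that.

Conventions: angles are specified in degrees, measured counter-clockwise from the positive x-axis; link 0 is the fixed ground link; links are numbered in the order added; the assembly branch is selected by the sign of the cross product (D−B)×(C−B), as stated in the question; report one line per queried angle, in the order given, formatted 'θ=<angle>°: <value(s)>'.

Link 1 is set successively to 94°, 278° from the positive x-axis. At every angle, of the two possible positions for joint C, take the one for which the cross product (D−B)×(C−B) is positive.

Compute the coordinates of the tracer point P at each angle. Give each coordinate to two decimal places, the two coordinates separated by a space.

A=(0,0), D=(5.00,0)
θ=94°: B = A + 1.00·(cos94°, sin94°) = (-0.0698, 0.9976)
θ=94°: |BD| = 5.1670
θ=94°: circle(B,10.00) ∩ circle(D,6.00): a=8.7767, h=4.7927
θ=94°:   candidates: C₊=(9.4671,4.0056) cross=24.764; C₋=(7.6165,-5.3994) cross=-24.764
θ=94°:   branch + wants cross > 0 → take C=(9.4671,4.0056) (cross=24.764)
θ=94°: ex = (C−B)/|BC| = (0.9537,0.3008); ey = (-0.3008,0.9537)
θ=94°: P = B + -3.29·ex + 2.68·ey = (-4.0135,2.5638)
θ=278°: B = A + 1.00·(cos278°, sin278°) = (0.1392, -0.9903)
θ=278°: |BD| = 4.9607
θ=278°: circle(B,10.00) ∩ circle(D,6.00): a=8.9311, h=4.4984
θ=278°:   candidates: C₊=(7.9925,5.2005) cross=22.315; C₋=(9.7885,-3.6153) cross=-22.315
θ=278°:   branch + wants cross > 0 → take C=(7.9925,5.2005) (cross=22.315)
θ=278°: ex = (C−B)/|BC| = (0.7853,0.6191); ey = (-0.6191,0.7853)
θ=278°: P = B + -3.29·ex + 2.68·ey = (-4.1037,-0.9223)

θ=94°: -4.01 2.56
θ=278°: -4.10 -0.92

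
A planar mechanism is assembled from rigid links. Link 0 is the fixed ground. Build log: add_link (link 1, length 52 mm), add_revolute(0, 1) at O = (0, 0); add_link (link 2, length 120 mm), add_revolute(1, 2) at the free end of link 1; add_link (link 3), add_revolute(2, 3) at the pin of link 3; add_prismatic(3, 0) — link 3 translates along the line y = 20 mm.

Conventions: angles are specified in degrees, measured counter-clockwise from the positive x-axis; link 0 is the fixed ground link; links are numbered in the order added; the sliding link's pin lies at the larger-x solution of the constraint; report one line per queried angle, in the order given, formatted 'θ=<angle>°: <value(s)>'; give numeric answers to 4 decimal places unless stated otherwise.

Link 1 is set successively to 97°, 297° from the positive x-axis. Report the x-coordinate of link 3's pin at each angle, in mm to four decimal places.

geometry: r = 52 mm, L = 120 mm, e = 20 mm
θ=97°: crank pin P = (r cos θ, r sin θ) = (-6.337206, 51.612400)
θ=97°: h = r sin θ − e = 51.612400 − 20 = 31.612400
θ=97°: x = r cos θ + √(L² − h²) = -6.337206 + 115.761203 = 109.423997
θ=297°: crank pin P = (r cos θ, r sin θ) = (23.607506, -46.332339)
θ=297°: h = r sin θ − e = -46.332339 − 20 = -66.332339
θ=297°: x = r cos θ + √(L² − h²) = 23.607506 + 100.000104 = 123.607610

θ=97°: 109.4240
θ=297°: 123.6076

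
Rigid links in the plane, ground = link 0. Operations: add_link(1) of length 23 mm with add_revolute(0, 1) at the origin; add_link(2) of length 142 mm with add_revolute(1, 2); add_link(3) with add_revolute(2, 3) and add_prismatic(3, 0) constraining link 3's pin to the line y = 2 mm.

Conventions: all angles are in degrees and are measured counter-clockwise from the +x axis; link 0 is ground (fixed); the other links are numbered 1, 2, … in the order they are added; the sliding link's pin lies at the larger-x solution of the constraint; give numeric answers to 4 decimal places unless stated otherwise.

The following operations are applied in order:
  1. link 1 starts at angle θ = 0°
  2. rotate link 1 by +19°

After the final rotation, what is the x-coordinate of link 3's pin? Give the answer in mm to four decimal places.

geometry: r = 23 mm, L = 142 mm, e = 2 mm; θ starts at 0°
rotate link 1 by +19°: θ ← 0° +19° = 19°
crank pin P = (r cos θ, r sin θ) = (21.746927, 7.488068)
h = r sin θ − e = 7.488068 − 2 = 5.488068
x = r cos θ + √(L² − h²) = 21.746927 + 141.893908 = 163.640835

163.6408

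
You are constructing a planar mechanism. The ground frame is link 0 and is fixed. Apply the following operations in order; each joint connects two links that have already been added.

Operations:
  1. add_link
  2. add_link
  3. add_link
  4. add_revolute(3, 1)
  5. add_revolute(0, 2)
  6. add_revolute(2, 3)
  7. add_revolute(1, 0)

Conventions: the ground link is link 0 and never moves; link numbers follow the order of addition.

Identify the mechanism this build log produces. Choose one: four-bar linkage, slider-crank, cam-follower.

links: 4 (incl. ground); joints: 4 revolute, 0 prismatic, 0 higher (cam) pair, forming one closed loop
4 links in a single 4R loop → four-bar linkage

four-bar linkage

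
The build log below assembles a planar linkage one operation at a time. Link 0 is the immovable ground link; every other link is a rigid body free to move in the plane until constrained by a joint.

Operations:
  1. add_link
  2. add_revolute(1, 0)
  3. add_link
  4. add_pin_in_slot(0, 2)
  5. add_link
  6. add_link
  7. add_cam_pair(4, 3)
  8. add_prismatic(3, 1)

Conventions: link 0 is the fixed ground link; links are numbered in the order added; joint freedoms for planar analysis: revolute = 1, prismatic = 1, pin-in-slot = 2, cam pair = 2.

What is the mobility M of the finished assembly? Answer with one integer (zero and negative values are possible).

link 0 = ground. State L|J1|J2 = 1|0|0
+link1  2|0|0
R(1,0) f=1→J1  2|1|0
+link2  3|1|0
PS(0,2) f=2→J2  3|1|1
+link3  4|1|1
+link4  5|1|1
C(4,3) f=2→J2  5|1|2
P(3,1) f=1→J1  5|2|2
M = 3(5−1)−2·2−2 = 12−4−2 = 6

M = 6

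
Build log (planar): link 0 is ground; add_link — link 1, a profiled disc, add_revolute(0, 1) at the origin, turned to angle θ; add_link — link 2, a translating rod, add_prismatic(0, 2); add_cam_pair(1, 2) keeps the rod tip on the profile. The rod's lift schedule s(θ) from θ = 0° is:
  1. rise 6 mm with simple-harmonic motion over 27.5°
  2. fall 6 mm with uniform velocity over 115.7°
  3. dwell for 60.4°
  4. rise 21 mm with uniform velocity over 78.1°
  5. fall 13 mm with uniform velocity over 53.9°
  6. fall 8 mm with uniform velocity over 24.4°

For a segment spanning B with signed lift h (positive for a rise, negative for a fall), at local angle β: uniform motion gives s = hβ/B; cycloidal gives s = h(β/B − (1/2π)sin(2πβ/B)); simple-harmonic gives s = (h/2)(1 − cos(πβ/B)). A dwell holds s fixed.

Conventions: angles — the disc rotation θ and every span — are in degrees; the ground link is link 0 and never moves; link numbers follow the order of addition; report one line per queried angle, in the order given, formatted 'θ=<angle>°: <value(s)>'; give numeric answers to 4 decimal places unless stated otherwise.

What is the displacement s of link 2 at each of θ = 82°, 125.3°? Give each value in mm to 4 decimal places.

seg 1 [0°–27.5°] simple-harmonic, h=6: full span → s += 6 → s = 6.0000
seg 2 [27.5°–143.2°] uniform, h=-6: θ=82° here. β=54.5, B=115.7. -6·54.5/115.7 = -2.8263 → s = 3.1737
seg 2 [27.5°–143.2°] uniform, h=-6: θ=125.3° here. β=97.8, B=115.7. -6·97.8/115.7 = -5.0717 → s = 0.9283

θ=82°: 3.1737
θ=125.3°: 0.9283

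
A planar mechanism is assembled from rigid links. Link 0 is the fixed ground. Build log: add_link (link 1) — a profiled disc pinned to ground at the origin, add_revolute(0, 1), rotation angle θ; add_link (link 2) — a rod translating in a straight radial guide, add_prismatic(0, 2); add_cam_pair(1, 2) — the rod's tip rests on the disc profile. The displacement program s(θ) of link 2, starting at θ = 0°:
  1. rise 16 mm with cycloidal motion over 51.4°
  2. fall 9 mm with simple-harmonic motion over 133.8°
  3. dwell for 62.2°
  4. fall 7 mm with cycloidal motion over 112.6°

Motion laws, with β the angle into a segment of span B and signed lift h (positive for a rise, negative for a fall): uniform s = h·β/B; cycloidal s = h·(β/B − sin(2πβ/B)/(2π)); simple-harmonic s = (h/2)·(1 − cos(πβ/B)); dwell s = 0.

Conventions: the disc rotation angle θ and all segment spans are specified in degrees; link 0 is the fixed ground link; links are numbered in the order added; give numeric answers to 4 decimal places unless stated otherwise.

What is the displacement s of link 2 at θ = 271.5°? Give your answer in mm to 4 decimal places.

seg 1 [0°–51.4°] cycloidal, h=16: full span → s += 16 → s = 16.0000
seg 2 [51.4°–185.2°] simple-harmonic, h=-9: full span → s += -9 → s = 7.0000
seg 3 [185.2°–247.4°] dwell: s stays 7.0000
seg 4 [247.4°–360°] cycloidal, h=-7: θ=271.5° here. β=24.1, B=112.6. -7·(0.2140 − sin(2π·0.2140)/(2π)) = -0.4125 → s = 6.5875

6.5875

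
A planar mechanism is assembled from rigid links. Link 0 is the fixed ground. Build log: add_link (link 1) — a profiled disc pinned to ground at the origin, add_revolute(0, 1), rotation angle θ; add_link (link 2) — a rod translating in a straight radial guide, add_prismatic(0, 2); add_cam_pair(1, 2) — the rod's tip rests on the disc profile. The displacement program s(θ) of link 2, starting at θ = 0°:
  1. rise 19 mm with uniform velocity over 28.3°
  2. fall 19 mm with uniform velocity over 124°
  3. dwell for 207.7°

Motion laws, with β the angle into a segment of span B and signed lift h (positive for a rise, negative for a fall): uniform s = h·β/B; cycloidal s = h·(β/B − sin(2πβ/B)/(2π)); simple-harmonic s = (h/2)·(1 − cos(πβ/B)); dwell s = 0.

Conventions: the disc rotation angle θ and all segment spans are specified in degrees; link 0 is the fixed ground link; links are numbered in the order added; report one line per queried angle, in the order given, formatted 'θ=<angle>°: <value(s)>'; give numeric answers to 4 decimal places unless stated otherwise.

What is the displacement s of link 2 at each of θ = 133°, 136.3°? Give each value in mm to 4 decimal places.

seg 1 [0°–28.3°] uniform, h=19: full span → s += 19 → s = 19.0000
seg 2 [28.3°–152.3°] uniform, h=-19: θ=133° here. β=104.7, B=124. -19·104.7/124 = -16.0427 → s = 2.9573
seg 2 [28.3°–152.3°] uniform, h=-19: θ=136.3° here. β=108, B=124. -19·108/124 = -16.5484 → s = 2.4516

θ=133°: 2.9573
θ=136.3°: 2.4516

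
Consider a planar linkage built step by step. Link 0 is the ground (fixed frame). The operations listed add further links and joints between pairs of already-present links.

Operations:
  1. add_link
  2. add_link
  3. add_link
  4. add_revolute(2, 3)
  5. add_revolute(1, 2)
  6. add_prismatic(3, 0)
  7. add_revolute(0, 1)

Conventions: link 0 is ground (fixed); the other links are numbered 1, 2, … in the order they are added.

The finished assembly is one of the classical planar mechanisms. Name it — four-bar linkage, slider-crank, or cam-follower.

links: 4 (incl. ground); joints: 3 revolute, 1 prismatic, 0 higher (cam) pair, forming one closed loop
4 links, 3 revolutes + 1 prismatic in one loop → slider-crank

slider-crank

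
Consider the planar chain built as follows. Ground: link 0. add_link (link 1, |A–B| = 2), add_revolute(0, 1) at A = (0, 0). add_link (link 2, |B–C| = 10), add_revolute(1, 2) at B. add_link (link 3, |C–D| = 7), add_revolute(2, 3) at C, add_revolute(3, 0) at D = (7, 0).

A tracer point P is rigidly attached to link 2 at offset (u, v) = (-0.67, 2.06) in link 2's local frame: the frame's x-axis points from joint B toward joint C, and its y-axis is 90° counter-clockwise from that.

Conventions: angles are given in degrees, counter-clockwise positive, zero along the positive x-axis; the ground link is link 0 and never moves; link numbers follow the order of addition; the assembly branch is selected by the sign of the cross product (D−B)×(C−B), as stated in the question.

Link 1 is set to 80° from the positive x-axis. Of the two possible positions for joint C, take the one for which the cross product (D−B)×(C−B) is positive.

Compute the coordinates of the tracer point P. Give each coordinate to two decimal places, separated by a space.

A=(0,0), D=(7.00,0)
B = A + 2.00·(cos80°, sin80°) = (0.3473, 1.9696)
|BD| = 6.9381
circle(B,10.00) ∩ circle(D,7.00): a=7.1444, h=6.9970
  candidates: C₊=(9.1841,6.6505) cross=48.546; C₋=(5.2115,-6.7677) cross=-48.546
  branch + wants cross > 0 → take C=(9.1841,6.6505) (cross=48.546)
ex = (C−B)/|BC| = (0.8837,0.4681); ey = (-0.4681,0.8837)
P = B + -0.67·ex + 2.06·ey = (-1.2090,3.4764)

-1.21 3.48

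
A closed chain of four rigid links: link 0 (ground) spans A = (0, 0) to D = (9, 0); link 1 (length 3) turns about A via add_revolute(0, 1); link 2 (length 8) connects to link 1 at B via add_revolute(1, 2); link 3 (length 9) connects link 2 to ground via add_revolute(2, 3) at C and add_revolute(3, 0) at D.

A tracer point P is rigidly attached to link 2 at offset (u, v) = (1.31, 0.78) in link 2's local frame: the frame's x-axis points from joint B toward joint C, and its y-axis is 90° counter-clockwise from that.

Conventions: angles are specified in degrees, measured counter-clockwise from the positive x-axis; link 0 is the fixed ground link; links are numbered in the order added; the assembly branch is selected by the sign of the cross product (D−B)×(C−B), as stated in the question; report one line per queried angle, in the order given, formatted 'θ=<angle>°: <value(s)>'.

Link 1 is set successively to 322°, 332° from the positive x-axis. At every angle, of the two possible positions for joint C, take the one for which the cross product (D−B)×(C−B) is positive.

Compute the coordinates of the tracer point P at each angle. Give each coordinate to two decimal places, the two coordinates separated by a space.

A=(0,0), D=(9.00,0)
θ=322°: B = A + 3.00·(cos322°, sin322°) = (2.3640, -1.8470)
θ=322°: |BD| = 6.8882
θ=322°: circle(B,8.00) ∩ circle(D,9.00): a=2.2101, h=7.6887
θ=322°:   candidates: C₊=(2.4316,6.1527) cross=52.961; C₋=(6.5548,-8.6615) cross=-52.961
θ=322°:   branch + wants cross > 0 → take C=(2.4316,6.1527) (cross=52.961)
θ=322°: ex = (C−B)/|BC| = (0.0084,1.0000); ey = (-1.0000,0.0084)
θ=322°: P = B + 1.31·ex + 0.78·ey = (1.5951,-0.5304)
θ=332°: B = A + 3.00·(cos332°, sin332°) = (2.6488, -1.4084)
θ=332°: |BD| = 6.5054
θ=332°: circle(B,8.00) ∩ circle(D,9.00): a=1.9461, h=7.7597
θ=332°:   candidates: C₊=(2.8689,6.5886) cross=50.480; C₋=(6.2288,-8.5627) cross=-50.480
θ=332°:   branch + wants cross > 0 → take C=(2.8689,6.5886) (cross=50.480)
θ=332°: ex = (C−B)/|BC| = (0.0275,0.9996); ey = (-0.9996,0.0275)
θ=332°: P = B + 1.31·ex + 0.78·ey = (1.9052,-0.0775)

θ=322°: 1.60 -0.53
θ=332°: 1.91 -0.08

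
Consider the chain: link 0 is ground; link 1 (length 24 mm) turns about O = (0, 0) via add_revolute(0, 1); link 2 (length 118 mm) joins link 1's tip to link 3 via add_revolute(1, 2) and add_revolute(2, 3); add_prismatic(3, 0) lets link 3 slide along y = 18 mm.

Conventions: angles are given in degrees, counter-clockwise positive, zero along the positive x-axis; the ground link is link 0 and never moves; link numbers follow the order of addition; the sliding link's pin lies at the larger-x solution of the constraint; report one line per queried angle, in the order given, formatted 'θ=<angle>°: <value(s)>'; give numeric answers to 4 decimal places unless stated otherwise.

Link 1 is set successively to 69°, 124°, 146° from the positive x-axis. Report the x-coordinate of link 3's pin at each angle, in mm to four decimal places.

geometry: r = 24 mm, L = 118 mm, e = 18 mm
θ=69°: crank pin P = (r cos θ, r sin θ) = (8.600831, 22.405930)
θ=69°: h = r sin θ − e = 22.405930 − 18 = 4.405930
θ=69°: x = r cos θ + √(L² − h²) = 8.600831 + 117.917716 = 126.518547
θ=124°: crank pin P = (r cos θ, r sin θ) = (-13.420630, 19.896902)
θ=124°: h = r sin θ − e = 19.896902 − 18 = 1.896902
θ=124°: x = r cos θ + √(L² − h²) = -13.420630 + 117.984752 = 104.564123
θ=146°: crank pin P = (r cos θ, r sin θ) = (-19.896902, 13.420630)
θ=146°: h = r sin θ − e = 13.420630 − 18 = -4.579370
θ=146°: x = r cos θ + √(L² − h²) = -19.896902 + 117.911108 = 98.014206

θ=69°: 126.5185
θ=124°: 104.5641
θ=146°: 98.0142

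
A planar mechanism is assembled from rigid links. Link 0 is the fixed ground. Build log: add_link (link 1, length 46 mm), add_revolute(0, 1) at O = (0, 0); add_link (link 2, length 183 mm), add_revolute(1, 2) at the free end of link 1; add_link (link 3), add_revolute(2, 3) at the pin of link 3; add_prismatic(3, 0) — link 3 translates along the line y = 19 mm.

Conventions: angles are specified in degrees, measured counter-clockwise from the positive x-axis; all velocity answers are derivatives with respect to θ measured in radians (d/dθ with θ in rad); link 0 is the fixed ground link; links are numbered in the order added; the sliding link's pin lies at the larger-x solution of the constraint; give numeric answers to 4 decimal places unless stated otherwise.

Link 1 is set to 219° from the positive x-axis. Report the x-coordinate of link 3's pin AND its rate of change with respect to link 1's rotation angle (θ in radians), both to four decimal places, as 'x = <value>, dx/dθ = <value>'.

geometry: r = 46 mm, L = 183 mm, e = 19 mm
crank pin P = (r cos θ, r sin θ) = (-35.748714, -28.948738)
h = r sin θ − e = -28.948738 − 19 = -47.948738
x = r cos θ + √(L² − h²) = -35.748714 + 176.606677 = 140.857963
dx/dθ = −r sin θ − h·r cos θ/√(L² − h²) (θ in radians; h = -47.948738) = 19.242957

x = 140.8580, dx/dθ = 19.2430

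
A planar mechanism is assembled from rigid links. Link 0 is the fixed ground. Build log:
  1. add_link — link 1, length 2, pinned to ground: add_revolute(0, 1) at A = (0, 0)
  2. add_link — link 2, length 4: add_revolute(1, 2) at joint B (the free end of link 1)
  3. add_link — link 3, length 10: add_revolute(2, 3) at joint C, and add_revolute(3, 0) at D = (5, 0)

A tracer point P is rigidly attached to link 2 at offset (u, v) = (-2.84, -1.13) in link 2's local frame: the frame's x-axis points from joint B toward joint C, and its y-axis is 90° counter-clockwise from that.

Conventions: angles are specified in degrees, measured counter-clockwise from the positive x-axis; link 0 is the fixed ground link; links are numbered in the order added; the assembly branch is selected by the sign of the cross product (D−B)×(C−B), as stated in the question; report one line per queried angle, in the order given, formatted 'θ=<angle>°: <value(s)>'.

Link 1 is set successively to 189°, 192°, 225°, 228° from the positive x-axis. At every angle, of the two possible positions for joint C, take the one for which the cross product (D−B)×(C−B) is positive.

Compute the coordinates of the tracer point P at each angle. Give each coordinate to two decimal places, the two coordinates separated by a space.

A=(0,0), D=(5.00,0)
θ=189°: B = A + 2.00·(cos189°, sin189°) = (-1.9754, -0.3129)
θ=189°: |BD| = 6.9824
θ=189°: circle(B,4.00) ∩ circle(D,10.00): a=-2.5239, h=3.1032
θ=189°:   candidates: C₊=(-4.6358,2.6741) cross=21.668; C₋=(-4.3577,-3.5260) cross=-21.668
θ=189°:   branch + wants cross > 0 → take C=(-4.6358,2.6741) (cross=21.668)
θ=189°: ex = (C−B)/|BC| = (-0.6651,0.7467); ey = (-0.7467,-0.6651)
θ=189°: P = B + -2.84·ex + -1.13·ey = (0.7574,-1.6820)
θ=192°: B = A + 2.00·(cos192°, sin192°) = (-1.9563, -0.4158)
θ=192°: |BD| = 6.9687
θ=192°: circle(B,4.00) ∩ circle(D,10.00): a=-2.5426, h=3.0879
θ=192°:   candidates: C₊=(-4.6786,2.5149) cross=21.519; C₋=(-4.3101,-3.6500) cross=-21.519
θ=192°:   branch + wants cross > 0 → take C=(-4.6786,2.5149) (cross=21.519)
θ=192°: ex = (C−B)/|BC| = (-0.6806,0.7327); ey = (-0.7327,-0.6806)
θ=192°: P = B + -2.84·ex + -1.13·ey = (0.8045,-1.7276)
θ=225°: B = A + 2.00·(cos225°, sin225°) = (-1.4142, -1.4142)
θ=225°: |BD| = 6.5683
θ=225°: circle(B,4.00) ∩ circle(D,10.00): a=-3.1102, h=2.5152
θ=225°:   candidates: C₊=(-4.9931,0.3724) cross=16.521; C₋=(-3.9100,-4.5401) cross=-16.521
θ=225°:   branch + wants cross > 0 → take C=(-4.9931,0.3724) (cross=16.521)
θ=225°: ex = (C−B)/|BC| = (-0.8947,0.4466); ey = (-0.4466,-0.8947)
θ=225°: P = B + -2.84·ex + -1.13·ey = (1.6315,-1.6717)
θ=228°: B = A + 2.00·(cos228°, sin228°) = (-1.3383, -1.4863)
θ=228°: |BD| = 6.5102
θ=228°: circle(B,4.00) ∩ circle(D,10.00): a=-3.1963, h=2.4049
θ=228°:   candidates: C₊=(-4.9992,0.1254) cross=15.656; C₋=(-3.9011,-4.5574) cross=-15.656
θ=228°:   branch + wants cross > 0 → take C=(-4.9992,0.1254) (cross=15.656)
θ=228°: ex = (C−B)/|BC| = (-0.9152,0.4029); ey = (-0.4029,-0.9152)
θ=228°: P = B + -2.84·ex + -1.13·ey = (1.7163,-1.5963)

θ=189°: 0.76 -1.68
θ=192°: 0.80 -1.73
θ=225°: 1.63 -1.67
θ=228°: 1.72 -1.60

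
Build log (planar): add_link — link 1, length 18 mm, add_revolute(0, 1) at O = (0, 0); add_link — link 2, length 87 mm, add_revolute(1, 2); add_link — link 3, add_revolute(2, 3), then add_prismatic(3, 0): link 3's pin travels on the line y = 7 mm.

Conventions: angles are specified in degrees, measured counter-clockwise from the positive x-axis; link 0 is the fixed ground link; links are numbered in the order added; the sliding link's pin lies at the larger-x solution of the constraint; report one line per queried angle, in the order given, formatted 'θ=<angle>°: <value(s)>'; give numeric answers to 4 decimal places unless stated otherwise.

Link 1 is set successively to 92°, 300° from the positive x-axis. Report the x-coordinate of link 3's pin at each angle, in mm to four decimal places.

geometry: r = 18 mm, L = 87 mm, e = 7 mm
θ=92°: crank pin P = (r cos θ, r sin θ) = (-0.628191, 17.989035)
θ=92°: h = r sin θ − e = 17.989035 − 7 = 10.989035
θ=92°: x = r cos θ + √(L² − h²) = -0.628191 + 86.303193 = 85.675002
θ=300°: crank pin P = (r cos θ, r sin θ) = (9.000000, -15.588457)
θ=300°: h = r sin θ − e = -15.588457 − 7 = -22.588457
θ=300°: x = r cos θ + √(L² − h²) = 9.000000 + 84.016436 = 93.016436

θ=92°: 85.6750
θ=300°: 93.0164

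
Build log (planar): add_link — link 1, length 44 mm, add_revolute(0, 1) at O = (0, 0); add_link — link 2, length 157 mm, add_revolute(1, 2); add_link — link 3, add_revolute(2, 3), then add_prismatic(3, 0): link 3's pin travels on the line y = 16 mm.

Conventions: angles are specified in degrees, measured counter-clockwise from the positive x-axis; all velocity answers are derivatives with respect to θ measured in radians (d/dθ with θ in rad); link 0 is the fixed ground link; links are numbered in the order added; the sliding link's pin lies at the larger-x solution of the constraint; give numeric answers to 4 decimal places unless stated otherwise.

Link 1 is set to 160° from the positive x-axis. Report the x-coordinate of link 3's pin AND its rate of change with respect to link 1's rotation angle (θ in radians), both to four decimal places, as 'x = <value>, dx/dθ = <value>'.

geometry: r = 44 mm, L = 157 mm, e = 16 mm
crank pin P = (r cos θ, r sin θ) = (-41.346475, 15.048886)
h = r sin θ − e = 15.048886 − 16 = -0.951114
x = r cos θ + √(L² − h²) = -41.346475 + 156.997119 = 115.650644
dx/dθ = −r sin θ − h·r cos θ/√(L² − h²) (θ in radians; h = -0.951114) = -15.299370

x = 115.6506, dx/dθ = -15.2994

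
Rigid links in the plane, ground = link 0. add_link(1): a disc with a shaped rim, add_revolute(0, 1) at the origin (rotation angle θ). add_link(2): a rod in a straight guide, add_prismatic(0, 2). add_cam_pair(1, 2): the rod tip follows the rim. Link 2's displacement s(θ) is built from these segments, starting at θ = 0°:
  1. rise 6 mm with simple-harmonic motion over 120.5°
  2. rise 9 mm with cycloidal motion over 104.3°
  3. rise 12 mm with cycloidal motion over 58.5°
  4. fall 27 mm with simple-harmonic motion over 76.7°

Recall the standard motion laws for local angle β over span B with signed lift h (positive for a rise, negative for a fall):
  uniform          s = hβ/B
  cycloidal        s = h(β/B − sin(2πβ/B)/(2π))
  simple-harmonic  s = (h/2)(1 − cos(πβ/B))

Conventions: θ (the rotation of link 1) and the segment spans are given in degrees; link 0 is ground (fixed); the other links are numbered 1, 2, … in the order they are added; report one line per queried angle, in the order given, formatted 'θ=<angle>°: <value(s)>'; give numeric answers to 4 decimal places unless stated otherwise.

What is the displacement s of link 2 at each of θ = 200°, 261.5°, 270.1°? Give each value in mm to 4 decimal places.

segment 1 (0° to 120.5°, simple-harmonic, h = 6) is passed completely: s = 0.0000 + (6) = 6.0000
θ = 200° falls in segment 2 (120.5° to 224.8°, cycloidal, h = 9): β = 200 − 120.5 = 79.5°, B = 104.3°; Δs = 9·(0.7622 − sin(2π·0.7622)/(2π)) = 8.2882; s = 6.0000 + 8.2882 = 14.2882
segment 2 (120.5° to 224.8°, cycloidal, h = 9) is passed completely: s = 6.0000 + (9) = 15.0000
θ = 261.5° falls in segment 3 (224.8° to 283.3°, cycloidal, h = 12): β = 261.5 − 224.8 = 36.7°, B = 58.5°; Δs = 12·(0.6274 − sin(2π·0.6274)/(2π)) = 8.8985; s = 15.0000 + 8.8985 = 23.8985
θ = 270.1° falls in segment 3 (224.8° to 283.3°, cycloidal, h = 12): β = 270.1 − 224.8 = 45.3°, B = 58.5°; Δs = 12·(0.7744 − sin(2π·0.7744)/(2π)) = 11.1798; s = 15.0000 + 11.1798 = 26.1798

θ=200°: 14.2882
θ=261.5°: 23.8985
θ=270.1°: 26.1798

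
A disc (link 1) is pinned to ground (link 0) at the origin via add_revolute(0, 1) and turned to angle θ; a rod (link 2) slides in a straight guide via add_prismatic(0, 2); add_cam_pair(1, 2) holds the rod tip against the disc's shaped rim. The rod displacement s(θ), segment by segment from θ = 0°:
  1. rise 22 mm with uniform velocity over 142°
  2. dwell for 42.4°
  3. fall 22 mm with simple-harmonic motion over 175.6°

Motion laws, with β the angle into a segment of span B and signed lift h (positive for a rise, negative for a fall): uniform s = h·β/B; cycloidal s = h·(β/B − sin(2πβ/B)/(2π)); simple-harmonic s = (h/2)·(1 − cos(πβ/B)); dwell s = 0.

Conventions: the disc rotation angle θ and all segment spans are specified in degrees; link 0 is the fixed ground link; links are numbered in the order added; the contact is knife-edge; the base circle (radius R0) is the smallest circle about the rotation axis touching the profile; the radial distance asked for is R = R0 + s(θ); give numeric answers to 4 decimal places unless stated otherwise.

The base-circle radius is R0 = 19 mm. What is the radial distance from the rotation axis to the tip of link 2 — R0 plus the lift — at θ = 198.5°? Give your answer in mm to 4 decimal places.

segment 1 (0° to 142°, uniform, h = 22) is passed completely: s = 0.0000 + (22) = 22.0000
segment 2 (142° to 184.4°, dwell): s unchanged at 22.0000
θ = 198.5° falls in segment 3 (184.4° to 360°, simple-harmonic, h = -22): β = 198.5 − 184.4 = 14.1°, B = 175.6°; Δs = -22/2·(1 − cos(π·0.0803)) = -0.3481; s = 22.0000 − 0.3481 = 21.6519
R = R0 + s = 19 + 21.6519 = 40.6519

40.6519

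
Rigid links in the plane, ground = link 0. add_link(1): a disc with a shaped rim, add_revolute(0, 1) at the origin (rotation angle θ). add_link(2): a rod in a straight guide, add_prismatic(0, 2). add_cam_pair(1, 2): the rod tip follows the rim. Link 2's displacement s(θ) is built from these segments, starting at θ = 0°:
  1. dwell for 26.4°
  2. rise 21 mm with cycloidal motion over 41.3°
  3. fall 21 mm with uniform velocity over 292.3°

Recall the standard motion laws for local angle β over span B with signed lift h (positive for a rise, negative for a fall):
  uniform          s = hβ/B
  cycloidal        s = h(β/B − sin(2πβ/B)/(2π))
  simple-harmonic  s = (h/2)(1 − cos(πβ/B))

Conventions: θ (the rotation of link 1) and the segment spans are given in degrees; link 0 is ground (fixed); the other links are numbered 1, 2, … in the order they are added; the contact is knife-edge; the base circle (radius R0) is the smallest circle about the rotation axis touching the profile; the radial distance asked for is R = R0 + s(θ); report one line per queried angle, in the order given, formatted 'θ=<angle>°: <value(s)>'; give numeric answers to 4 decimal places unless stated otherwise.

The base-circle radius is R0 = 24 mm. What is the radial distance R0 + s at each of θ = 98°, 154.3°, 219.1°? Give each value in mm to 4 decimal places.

segment 1 (0° to 26.4°, dwell): s unchanged at 0.0000
segment 2 (26.4° to 67.7°, cycloidal, h = 21) is passed completely: s = 0.0000 + (21) = 21.0000
θ = 98° falls in segment 3 (67.7° to 360°, uniform, h = -21): β = 98 − 67.7 = 30.3°, B = 292.3°; Δs = -21·30.3/292.3 = -2.1769; s = 21.0000 − 2.1769 = 18.8231
θ = 154.3° falls in segment 3 (67.7° to 360°, uniform, h = -21): β = 154.3 − 67.7 = 86.6°, B = 292.3°; Δs = -21·86.6/292.3 = -6.2217; s = 21.0000 − 6.2217 = 14.7783
θ = 219.1° falls in segment 3 (67.7° to 360°, uniform, h = -21): β = 219.1 − 67.7 = 151.4°, B = 292.3°; Δs = -21·151.4/292.3 = -10.8772; s = 21.0000 − 10.8772 = 10.1228
θ=98°: R = R0 + s = 24 + 18.8231 = 42.8231
θ=154.3°: R = R0 + s = 24 + 14.7783 = 38.7783
θ=219.1°: R = R0 + s = 24 + 10.1228 = 34.1228

θ=98°: 42.8231
θ=154.3°: 38.7783
θ=219.1°: 34.1228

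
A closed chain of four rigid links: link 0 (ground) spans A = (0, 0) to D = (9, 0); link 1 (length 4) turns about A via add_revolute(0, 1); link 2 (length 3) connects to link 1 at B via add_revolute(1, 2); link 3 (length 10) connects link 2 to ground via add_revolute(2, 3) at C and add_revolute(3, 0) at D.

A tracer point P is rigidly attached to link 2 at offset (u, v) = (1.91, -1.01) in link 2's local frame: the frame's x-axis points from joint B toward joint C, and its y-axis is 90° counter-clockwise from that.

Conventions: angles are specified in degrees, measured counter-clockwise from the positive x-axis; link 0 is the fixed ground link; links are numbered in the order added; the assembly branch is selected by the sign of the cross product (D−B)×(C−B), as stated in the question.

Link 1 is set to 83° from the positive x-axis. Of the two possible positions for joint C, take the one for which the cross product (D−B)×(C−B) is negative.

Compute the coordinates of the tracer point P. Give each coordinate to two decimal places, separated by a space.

A=(0,0), D=(9.00,0)
B = A + 4.00·(cos83°, sin83°) = (0.4875, 3.9702)
|BD| = 9.3928
circle(B,3.00) ∩ circle(D,10.00): a=-0.1477, h=2.9964
  candidates: C₊=(1.6201,6.7482) cross=28.144; C₋=(-0.9129,1.3171) cross=-28.144
  branch - wants cross < 0 → take C=(-0.9129,1.3171) (cross=-28.144)
ex = (C−B)/|BC| = (-0.4668,-0.8844); ey = (0.8844,-0.4668)
P = B + 1.91·ex + -1.01·ey = (-1.2973,2.7525)

-1.30 2.75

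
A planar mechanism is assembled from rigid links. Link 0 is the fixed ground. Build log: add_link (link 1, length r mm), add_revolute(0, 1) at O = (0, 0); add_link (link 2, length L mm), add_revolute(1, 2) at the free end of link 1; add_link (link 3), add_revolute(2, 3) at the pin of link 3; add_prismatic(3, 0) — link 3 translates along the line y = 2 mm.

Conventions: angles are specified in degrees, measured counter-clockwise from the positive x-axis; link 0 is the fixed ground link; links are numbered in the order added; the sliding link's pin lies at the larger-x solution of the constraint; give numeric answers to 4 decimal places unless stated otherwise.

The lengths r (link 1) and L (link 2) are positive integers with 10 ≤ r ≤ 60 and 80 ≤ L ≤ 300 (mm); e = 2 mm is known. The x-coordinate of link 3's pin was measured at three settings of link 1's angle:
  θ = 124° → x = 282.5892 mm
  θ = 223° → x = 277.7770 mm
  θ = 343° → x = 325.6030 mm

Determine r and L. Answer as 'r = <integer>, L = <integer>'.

constraint per measurement: (x − r cos θ)² + (r sin θ − e)² = L²
subtracting the θ₁ and θ₂ equations cancels the r² and L² terms:
r = (x₁² − x₂²) / (2[(x₁cos θ₁ + e sin θ₁) − (x₂cos θ₂ + e sin θ₂)]) = 28.0000 → r = 28
L² = (x₁ − r cos θ₁)² + (r sin θ₁ − e)² = 89401.0288 → L = 299.0000 → L = 299
check at θ₃=343°: x = 325.6030 (printed 325.6030) ✓

r = 28, L = 299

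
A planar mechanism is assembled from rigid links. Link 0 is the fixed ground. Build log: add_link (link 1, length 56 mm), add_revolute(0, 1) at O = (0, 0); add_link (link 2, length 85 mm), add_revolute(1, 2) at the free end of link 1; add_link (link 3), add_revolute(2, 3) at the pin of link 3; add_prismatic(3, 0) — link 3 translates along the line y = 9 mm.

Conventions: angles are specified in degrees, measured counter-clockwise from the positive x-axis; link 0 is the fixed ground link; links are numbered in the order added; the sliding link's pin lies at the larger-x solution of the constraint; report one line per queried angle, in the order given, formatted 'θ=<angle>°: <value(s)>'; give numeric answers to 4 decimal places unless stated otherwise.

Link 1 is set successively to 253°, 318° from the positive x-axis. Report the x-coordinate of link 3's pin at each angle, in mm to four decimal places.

geometry: r = 56 mm, L = 85 mm, e = 9 mm
θ=253°: crank pin P = (r cos θ, r sin θ) = (-16.372815, -53.553066)
θ=253°: h = r sin θ − e = -53.553066 − 9 = -62.553066
θ=253°: x = r cos θ + √(L² − h²) = -16.372815 + 57.550968 = 41.178152
θ=318°: crank pin P = (r cos θ, r sin θ) = (41.616110, -37.471314)
θ=318°: h = r sin θ − e = -37.471314 − 9 = -46.471314
θ=318°: x = r cos θ + √(L² − h²) = 41.616110 + 71.171743 = 112.787853

θ=253°: 41.1782
θ=318°: 112.7879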